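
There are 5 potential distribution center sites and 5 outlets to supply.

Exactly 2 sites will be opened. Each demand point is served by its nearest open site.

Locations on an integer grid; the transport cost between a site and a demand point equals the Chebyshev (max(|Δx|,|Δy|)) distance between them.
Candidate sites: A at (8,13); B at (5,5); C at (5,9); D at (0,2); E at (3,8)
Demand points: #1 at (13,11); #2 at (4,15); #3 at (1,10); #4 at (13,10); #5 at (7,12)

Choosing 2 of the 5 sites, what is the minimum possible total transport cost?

17

Open {A, E}.
  #1→A 5, #2→A 4, #3→E 2, #4→A 5, #5→A 1  ⇒ total 17.
Compare {A, C}: total 19.
Compare {A, B}: total 20.
No size-2 selection does better; minimum is 17.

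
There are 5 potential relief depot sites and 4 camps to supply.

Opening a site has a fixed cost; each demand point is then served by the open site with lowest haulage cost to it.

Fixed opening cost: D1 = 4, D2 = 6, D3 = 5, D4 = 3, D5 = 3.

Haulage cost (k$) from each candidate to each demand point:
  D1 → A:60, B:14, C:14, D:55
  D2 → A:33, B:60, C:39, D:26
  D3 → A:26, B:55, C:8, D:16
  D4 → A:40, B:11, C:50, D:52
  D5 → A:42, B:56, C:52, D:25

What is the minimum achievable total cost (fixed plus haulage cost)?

Open {D3, D4}: assign each demand point to its cheapest open site.
  A→D3 26, B→D4 11, C→D3 8, D→D3 16
  haulage cost 61, fixed 8 → total 69.
Compare {D3, D4, D5}: haulage cost 61 + fixed 11 = 72.
Compare {D1, D3}: haulage cost 64 + fixed 9 = 73.
Compare {D1, D3, D4}: haulage cost 61 + fixed 12 = 73.
All other subsets cost ≥ 72. Minimum total cost: 69.

69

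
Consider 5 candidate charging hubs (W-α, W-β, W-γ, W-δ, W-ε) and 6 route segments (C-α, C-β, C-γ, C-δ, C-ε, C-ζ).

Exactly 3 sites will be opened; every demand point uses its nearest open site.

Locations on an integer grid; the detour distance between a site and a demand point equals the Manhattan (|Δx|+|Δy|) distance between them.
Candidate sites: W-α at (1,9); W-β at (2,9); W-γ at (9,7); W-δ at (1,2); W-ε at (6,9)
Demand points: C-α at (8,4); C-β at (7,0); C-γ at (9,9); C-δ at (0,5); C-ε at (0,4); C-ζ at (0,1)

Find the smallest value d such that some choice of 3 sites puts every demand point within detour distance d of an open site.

Open {W-α, W-γ, W-δ}.
  Farthest demand point is C-β at detour distance 8 (to W-δ); all others are ≤ 8.
With {W-α, W-δ, W-ε} the worst case is 8.
With {W-β, W-γ, W-δ} the worst case is 8.
No size-3 selection achieves below 8.

8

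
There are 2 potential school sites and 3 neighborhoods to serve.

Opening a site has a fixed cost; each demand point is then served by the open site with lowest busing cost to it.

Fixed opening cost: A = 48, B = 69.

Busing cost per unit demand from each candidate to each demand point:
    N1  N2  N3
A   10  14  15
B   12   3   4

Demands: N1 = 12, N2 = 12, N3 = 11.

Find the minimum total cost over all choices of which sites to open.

Open {B}: assign each demand point to its cheapest open site.
  N1→B 12×12=144, N2→B 12×3=36, N3→B 11×4=44
  busing cost 224, fixed 69 → total 293.
Compare {A, B}: busing cost 200 + fixed 117 = 317.
Compare {A}: busing cost 453 + fixed 48 = 501.

293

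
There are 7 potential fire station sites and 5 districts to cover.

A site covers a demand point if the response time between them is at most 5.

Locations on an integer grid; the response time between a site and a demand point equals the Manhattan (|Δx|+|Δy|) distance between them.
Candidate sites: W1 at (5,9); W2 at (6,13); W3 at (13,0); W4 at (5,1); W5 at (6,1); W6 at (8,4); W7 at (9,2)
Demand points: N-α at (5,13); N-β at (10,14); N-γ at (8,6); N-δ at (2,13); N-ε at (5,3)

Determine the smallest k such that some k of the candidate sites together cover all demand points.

2

Coverage sets (demand points within 5 of each site):
  W1: {N-α}
  W2: {N-α, N-β, N-δ}
  W3: {}
  W4: {N-ε}
  W5: {N-ε}
  W6: {N-γ, N-ε}
  W7: {N-γ, N-ε}
No single site covers all 5 demand points.
But {W2, W6} covers everything, so the minimum is 2.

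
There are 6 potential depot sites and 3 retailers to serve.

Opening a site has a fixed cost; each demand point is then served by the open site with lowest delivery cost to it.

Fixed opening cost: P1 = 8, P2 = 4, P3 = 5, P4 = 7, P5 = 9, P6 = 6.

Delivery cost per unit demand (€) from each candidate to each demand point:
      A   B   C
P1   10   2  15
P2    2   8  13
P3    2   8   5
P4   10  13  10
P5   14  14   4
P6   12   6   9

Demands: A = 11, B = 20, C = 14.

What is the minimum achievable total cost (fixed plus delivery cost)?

Open {P1, P2, P5}: assign each demand point to its cheapest open site.
  A→P2 11×2=22, B→P1 20×2=40, C→P5 14×4=56
  delivery cost 118, fixed 21 → total 139.
Compare {P1, P3, P5}: delivery cost 118 + fixed 22 = 140.
Compare {P1, P2, P3, P5}: delivery cost 118 + fixed 26 = 144.
Compare {P1, P3}: delivery cost 132 + fixed 13 = 145.
All other subsets cost ≥ 140. Minimum total cost: 139.

139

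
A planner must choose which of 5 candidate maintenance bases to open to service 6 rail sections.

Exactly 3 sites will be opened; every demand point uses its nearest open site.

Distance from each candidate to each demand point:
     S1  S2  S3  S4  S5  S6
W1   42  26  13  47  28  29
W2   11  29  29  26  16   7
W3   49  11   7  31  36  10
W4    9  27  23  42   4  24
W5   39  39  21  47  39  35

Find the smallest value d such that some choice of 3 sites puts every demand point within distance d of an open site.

Open {W1, W2, W3}.
  Farthest demand point is S4 at distance 26 (to W2); all others are ≤ 26.
With {W1, W2, W4} the worst case is 26.
With {W1, W2, W5} the worst case is 26.
No size-3 selection achieves below 26.

26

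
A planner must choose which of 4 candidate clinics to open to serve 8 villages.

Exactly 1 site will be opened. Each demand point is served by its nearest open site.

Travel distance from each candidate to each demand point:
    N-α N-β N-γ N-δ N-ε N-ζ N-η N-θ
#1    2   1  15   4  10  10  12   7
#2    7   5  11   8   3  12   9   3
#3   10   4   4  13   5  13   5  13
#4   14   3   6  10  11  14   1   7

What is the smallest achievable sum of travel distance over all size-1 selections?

Open {#2}.
  N-α→#2 7, N-β→#2 5, N-γ→#2 11, N-δ→#2 8, N-ε→#2 3, N-ζ→#2 12, N-η→#2 9, N-θ→#2 3  ⇒ total 58.
Compare {#1}: total 61.
Compare {#4}: total 66.
No size-1 selection does better; minimum is 58.

58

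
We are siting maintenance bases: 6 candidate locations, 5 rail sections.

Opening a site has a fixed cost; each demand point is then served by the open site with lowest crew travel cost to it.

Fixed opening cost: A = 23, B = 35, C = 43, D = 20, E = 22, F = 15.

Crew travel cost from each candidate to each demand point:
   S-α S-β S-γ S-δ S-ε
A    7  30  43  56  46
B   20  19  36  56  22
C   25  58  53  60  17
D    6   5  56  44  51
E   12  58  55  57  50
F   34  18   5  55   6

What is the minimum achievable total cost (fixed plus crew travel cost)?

Open {D, F}: assign each demand point to its cheapest open site.
  S-α→D 6, S-β→D 5, S-γ→F 5, S-δ→D 44, S-ε→F 6
  crew travel cost 66, fixed 35 → total 101.
Compare {D, E, F}: crew travel cost 66 + fixed 57 = 123.
Compare {A, D, F}: crew travel cost 66 + fixed 58 = 124.
Compare {A, F}: crew travel cost 91 + fixed 38 = 129.
All other subsets cost ≥ 123. Minimum total cost: 101.

101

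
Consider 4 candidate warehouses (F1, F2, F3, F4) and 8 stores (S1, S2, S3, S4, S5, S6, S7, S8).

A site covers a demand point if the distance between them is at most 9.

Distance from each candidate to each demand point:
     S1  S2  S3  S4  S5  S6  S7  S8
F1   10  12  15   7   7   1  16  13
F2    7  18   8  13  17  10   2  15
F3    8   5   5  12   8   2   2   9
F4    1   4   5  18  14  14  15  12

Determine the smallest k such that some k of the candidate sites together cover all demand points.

2

Coverage sets (demand points within 9 of each site):
  F1: {S4, S5, S6}
  F2: {S1, S3, S7}
  F3: {S1, S2, S3, S5, S6, S7, S8}
  F4: {S1, S2, S3}
No single site covers all 8 demand points.
But {F1, F3} covers everything, so the minimum is 2.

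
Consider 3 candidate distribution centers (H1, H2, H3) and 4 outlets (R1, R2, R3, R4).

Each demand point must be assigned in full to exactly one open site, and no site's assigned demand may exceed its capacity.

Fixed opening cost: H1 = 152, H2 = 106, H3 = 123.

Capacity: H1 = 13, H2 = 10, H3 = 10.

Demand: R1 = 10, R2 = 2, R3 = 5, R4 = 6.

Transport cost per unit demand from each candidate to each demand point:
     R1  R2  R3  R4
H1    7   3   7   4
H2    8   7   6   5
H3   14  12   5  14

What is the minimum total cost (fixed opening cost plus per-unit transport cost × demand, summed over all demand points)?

403

Open {H1, H2}; cheapest assignment that respects the capacities:
  H1 (cap 13, load 13): R2, R3, R4 — cost 2×3 + 5×7 + 6×4 = 65
  H2 (cap 10, load 10): R1 — cost 10×8 = 80
  Shipping 145, fixed 258 → total 403.
  Any other capacity-feasible assignment to {H1, H2} ships for at least 145.
Compare {H1, H3}: its best feasible assignment gives total 480.
Compare {H1, H2, H3}: its best feasible assignment gives total 512.
Every other set of open sites that can feasibly serve all demand totals ≥ 480 even under its best assignment. Minimum: 403.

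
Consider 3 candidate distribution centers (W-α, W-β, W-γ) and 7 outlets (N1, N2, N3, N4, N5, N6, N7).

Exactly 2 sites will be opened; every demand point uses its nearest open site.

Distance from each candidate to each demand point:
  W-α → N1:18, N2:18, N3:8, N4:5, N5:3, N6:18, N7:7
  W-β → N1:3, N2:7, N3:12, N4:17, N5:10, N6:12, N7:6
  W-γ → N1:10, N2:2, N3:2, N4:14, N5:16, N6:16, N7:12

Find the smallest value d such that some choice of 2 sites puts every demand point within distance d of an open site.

Open {W-α, W-β}.
  Farthest demand point is N6 at distance 12 (to W-β); all others are ≤ 12.
With {W-β, W-γ} the worst case is 14.
With {W-α, W-γ} the worst case is 16.
No size-2 selection achieves below 12.

12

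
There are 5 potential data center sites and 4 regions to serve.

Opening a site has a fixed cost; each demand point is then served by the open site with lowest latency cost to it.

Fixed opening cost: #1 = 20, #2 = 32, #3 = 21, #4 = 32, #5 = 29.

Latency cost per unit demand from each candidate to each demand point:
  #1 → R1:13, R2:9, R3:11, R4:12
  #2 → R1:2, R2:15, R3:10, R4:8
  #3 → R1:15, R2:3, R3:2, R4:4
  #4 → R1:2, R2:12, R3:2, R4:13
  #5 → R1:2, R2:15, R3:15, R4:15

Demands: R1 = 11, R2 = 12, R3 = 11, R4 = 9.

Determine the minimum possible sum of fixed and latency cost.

166

Open {#3, #5}: assign each demand point to its cheapest open site.
  R1→#5 11×2=22, R2→#3 12×3=36, R3→#3 11×2=22, R4→#3 9×4=36
  latency cost 116, fixed 50 → total 166.
Compare {#2, #3}: latency cost 116 + fixed 53 = 169.
Compare {#3, #4}: latency cost 116 + fixed 53 = 169.
Compare {#1, #3, #5}: latency cost 116 + fixed 70 = 186.
All other subsets cost ≥ 169. Minimum total cost: 166.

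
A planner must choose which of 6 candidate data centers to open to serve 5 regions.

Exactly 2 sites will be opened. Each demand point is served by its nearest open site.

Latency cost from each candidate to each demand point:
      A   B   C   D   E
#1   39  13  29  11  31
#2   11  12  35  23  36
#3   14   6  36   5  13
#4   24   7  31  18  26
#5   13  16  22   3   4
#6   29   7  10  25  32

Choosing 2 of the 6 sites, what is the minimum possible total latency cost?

37

Open {#5, #6}.
  A→#5 13, B→#6 7, C→#6 10, D→#5 3, E→#5 4  ⇒ total 37.
Compare {#3, #5}: total 48.
Compare {#3, #6}: total 48.
No size-2 selection does better; minimum is 37.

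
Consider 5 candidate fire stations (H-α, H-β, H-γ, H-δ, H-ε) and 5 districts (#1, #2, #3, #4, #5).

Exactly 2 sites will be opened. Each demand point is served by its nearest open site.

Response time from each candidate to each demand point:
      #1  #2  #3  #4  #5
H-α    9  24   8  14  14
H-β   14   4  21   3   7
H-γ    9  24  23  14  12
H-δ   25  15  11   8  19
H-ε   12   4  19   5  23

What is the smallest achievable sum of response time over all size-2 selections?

31

Open {H-α, H-β}.
  #1→H-α 9, #2→H-β 4, #3→H-α 8, #4→H-β 3, #5→H-β 7  ⇒ total 31.
Compare {H-β, H-δ}: total 39.
Compare {H-α, H-ε}: total 40.
No size-2 selection does better; minimum is 31.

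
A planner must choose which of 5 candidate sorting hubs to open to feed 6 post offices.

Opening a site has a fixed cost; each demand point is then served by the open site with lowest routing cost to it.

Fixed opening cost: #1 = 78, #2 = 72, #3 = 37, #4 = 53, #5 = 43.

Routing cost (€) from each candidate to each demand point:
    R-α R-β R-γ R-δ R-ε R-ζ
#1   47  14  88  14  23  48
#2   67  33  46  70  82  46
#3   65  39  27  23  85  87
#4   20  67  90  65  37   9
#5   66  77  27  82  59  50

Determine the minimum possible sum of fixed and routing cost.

245

Open {#3, #4}: assign each demand point to its cheapest open site.
  R-α→#4 20, R-β→#3 39, R-γ→#3 27, R-δ→#3 23, R-ε→#4 37, R-ζ→#4 9
  routing cost 155, fixed 90 → total 245.
Compare {#1, #3, #4}: routing cost 107 + fixed 168 = 275.
Compare {#1, #4, #5}: routing cost 107 + fixed 174 = 281.
Compare {#1, #3}: routing cost 173 + fixed 115 = 288.
All other subsets cost ≥ 275. Minimum total cost: 245.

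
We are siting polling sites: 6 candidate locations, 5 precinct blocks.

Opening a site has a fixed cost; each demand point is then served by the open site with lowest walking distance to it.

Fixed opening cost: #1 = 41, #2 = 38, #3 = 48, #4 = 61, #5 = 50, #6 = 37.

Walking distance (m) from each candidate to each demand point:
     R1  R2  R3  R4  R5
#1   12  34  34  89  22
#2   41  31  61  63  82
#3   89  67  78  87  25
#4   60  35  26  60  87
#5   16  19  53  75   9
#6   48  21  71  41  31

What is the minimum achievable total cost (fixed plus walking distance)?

208

Open {#1, #6}: assign each demand point to its cheapest open site.
  R1→#1 12, R2→#6 21, R3→#1 34, R4→#6 41, R5→#1 22
  walking distance 130, fixed 78 → total 208.
Compare {#5}: walking distance 172 + fixed 50 = 222.
Compare {#5, #6}: walking distance 138 + fixed 87 = 225.
Compare {#1}: walking distance 191 + fixed 41 = 232.
All other subsets cost ≥ 222. Minimum total cost: 208.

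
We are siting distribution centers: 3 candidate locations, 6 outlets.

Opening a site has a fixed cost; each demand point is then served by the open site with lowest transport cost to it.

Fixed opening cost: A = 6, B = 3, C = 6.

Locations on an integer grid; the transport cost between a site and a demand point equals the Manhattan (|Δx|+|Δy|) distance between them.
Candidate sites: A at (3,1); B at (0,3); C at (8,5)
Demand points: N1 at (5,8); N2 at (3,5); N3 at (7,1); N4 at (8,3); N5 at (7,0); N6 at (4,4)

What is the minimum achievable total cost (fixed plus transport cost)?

35

Open {C}: assign each demand point to its cheapest open site.
  N1→C 6, N2→C 5, N3→C 5, N4→C 2, N5→C 6, N6→C 5
  transport cost 29, fixed 6 → total 35.
Compare {A, C}: transport cost 25 + fixed 12 = 37.
Compare {B, C}: transport cost 29 + fixed 9 = 38.
Compare {A}: transport cost 33 + fixed 6 = 39.
All other subsets cost ≥ 37. Minimum total cost: 35.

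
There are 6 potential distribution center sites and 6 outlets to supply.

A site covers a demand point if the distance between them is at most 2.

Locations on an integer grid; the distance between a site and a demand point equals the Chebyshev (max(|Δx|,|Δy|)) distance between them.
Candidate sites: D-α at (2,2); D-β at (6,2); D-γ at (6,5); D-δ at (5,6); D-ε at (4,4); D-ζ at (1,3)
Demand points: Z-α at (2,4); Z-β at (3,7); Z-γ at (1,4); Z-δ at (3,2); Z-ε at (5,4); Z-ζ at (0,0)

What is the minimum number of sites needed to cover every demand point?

2

Coverage sets (demand points within 2 of each site):
  D-α: {Z-α, Z-γ, Z-δ, Z-ζ}
  D-β: {Z-ε}
  D-γ: {Z-ε}
  D-δ: {Z-β, Z-ε}
  D-ε: {Z-α, Z-δ, Z-ε}
  D-ζ: {Z-α, Z-γ, Z-δ}
No single site covers all 6 demand points.
But {D-α, D-δ} covers everything, so the minimum is 2.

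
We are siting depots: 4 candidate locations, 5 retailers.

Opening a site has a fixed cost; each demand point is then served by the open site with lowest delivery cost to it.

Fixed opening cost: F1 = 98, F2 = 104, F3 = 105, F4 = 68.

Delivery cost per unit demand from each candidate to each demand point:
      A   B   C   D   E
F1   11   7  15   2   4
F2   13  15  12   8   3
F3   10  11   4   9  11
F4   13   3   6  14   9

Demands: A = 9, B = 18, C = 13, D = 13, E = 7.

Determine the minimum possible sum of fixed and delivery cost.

Open {F1, F4}: assign each demand point to its cheapest open site.
  A→F1 9×11=99, B→F4 18×3=54, C→F4 13×6=78, D→F1 13×2=26, E→F1 7×4=28
  delivery cost 285, fixed 166 → total 451.
Compare {F1, F3, F4}: delivery cost 250 + fixed 271 = 521.
Compare {F1, F3}: delivery cost 322 + fixed 203 = 525.
Compare {F2, F4}: delivery cost 374 + fixed 172 = 546.
All other subsets cost ≥ 521. Minimum total cost: 451.

451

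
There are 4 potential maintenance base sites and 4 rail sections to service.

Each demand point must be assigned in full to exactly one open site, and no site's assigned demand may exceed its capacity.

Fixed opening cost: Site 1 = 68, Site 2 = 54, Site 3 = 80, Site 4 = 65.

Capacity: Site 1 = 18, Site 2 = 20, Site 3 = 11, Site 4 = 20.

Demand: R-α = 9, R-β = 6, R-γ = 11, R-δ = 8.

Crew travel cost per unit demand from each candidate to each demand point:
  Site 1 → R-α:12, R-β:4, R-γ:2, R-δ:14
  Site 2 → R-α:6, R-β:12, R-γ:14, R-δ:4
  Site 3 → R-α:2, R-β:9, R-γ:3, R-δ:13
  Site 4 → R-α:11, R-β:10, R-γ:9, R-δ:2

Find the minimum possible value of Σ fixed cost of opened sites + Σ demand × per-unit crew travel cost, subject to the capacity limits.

Open {Site 1, Site 2}; cheapest assignment that respects the capacities:
  Site 1 (cap 18, load 17): R-β, R-γ — cost 6×4 + 11×2 = 46
  Site 2 (cap 20, load 17): R-α, R-δ — cost 9×6 + 8×4 = 86
  Shipping 132, fixed 122 → total 254.
  Any other capacity-feasible assignment to {Site 1, Site 2} ships for at least 132.
Compare {Site 1, Site 3, Site 4}: its best feasible assignment gives total 293.
Compare {Site 1, Site 4}: its best feasible assignment gives total 294.
Every other set of open sites that can feasibly serve all demand totals ≥ 293 even under its best assignment. Minimum: 254.

254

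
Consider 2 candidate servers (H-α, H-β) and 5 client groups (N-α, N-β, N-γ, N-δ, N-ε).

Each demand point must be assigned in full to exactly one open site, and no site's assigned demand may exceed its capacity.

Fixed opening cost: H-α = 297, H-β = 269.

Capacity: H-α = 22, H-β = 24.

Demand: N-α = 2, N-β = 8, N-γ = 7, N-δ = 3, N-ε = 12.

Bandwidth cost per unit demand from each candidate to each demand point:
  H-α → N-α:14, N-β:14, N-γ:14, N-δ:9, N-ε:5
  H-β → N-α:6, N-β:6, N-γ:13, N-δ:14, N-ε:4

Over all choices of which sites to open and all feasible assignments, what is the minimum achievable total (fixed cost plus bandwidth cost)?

799

Open {H-α, H-β}; cheapest assignment that respects the capacities:
  H-α (cap 22, load 10): N-γ, N-δ — cost 7×14 + 3×9 = 125
  H-β (cap 24, load 22): N-α, N-β, N-ε — cost 2×6 + 8×6 + 12×4 = 108
  Shipping 233, fixed 566 → total 799.
  Any other capacity-feasible assignment to {H-α, H-β} ships for at least 233.
Total demand is 32 and no other set of sites has combined capacity ≥ 32, so {H-α, H-β} is the only feasible choice of open sites. Minimum: 799.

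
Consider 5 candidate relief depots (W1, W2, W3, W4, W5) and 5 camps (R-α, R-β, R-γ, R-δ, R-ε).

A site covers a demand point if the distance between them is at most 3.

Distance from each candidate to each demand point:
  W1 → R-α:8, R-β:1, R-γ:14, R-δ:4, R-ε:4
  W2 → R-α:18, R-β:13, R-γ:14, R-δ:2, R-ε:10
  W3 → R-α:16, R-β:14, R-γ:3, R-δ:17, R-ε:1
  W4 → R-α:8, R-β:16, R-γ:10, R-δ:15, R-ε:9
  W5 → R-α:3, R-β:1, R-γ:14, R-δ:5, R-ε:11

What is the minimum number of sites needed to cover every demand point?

Coverage sets (demand points within 3 of each site):
  W1: {R-β}
  W2: {R-δ}
  W3: {R-γ, R-ε}
  W4: {}
  W5: {R-α, R-β}
No 2 sites suffice: every size-2 union leaves at least one demand point uncovered.
But {W2, W3, W5} covers everything, so the minimum is 3.

3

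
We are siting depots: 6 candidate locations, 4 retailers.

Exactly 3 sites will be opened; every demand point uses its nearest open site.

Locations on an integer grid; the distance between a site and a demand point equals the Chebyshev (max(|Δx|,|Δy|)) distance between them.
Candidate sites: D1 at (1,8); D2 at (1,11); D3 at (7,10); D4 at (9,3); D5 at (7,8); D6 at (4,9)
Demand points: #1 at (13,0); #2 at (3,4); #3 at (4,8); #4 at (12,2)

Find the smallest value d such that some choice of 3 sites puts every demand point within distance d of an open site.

4

Open {D1, D2, D4}.
  Farthest demand point is #1 at distance 4 (to D4); all others are ≤ 4.
With {D1, D3, D4} the worst case is 4.
With {D1, D4, D5} the worst case is 4.
No size-3 selection achieves below 4.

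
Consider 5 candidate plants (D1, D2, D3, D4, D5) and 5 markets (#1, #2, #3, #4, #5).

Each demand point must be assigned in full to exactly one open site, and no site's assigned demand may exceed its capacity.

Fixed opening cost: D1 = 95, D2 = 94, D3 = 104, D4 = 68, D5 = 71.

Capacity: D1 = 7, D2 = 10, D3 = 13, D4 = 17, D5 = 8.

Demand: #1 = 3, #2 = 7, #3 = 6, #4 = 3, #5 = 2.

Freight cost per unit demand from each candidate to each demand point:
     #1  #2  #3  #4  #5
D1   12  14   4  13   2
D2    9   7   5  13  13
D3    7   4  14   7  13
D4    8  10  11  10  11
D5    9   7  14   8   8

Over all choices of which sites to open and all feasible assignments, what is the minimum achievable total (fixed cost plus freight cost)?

324

Open {D2, D3}; cheapest assignment that respects the capacities:
  D2 (cap 10, load 8): #3, #5 — cost 6×5 + 2×13 = 56
  D3 (cap 13, load 13): #1, #2, #4 — cost 3×7 + 7×4 + 3×7 = 70
  Shipping 126, fixed 198 → total 324.
  Any other capacity-feasible assignment to {D2, D3} ships for at least 126.
Compare {D3, D4}: its best feasible assignment gives total 330.
Compare {D4, D5}: its best feasible assignment gives total 330.
Every other set of open sites that can feasibly serve all demand totals ≥ 330 even under its best assignment. Minimum: 324.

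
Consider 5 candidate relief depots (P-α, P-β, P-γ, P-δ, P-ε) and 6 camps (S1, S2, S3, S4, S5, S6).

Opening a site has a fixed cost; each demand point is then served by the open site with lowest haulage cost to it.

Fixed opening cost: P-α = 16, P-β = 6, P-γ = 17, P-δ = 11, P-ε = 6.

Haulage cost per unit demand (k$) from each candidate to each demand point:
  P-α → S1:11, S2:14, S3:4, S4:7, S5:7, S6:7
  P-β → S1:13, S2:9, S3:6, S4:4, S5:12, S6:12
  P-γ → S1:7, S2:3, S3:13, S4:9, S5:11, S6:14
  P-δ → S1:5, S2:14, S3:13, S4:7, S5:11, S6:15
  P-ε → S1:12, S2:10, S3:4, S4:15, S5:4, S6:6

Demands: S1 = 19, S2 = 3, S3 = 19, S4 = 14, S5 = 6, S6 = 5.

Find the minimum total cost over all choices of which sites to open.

Open {P-β, P-γ, P-δ, P-ε}: assign each demand point to its cheapest open site.
  S1→P-δ 19×5=95, S2→P-γ 3×3=9, S3→P-ε 19×4=76, S4→P-β 14×4=56, S5→P-ε 6×4=24, S6→P-ε 5×6=30
  haulage cost 290, fixed 40 → total 330.
Compare {P-β, P-δ, P-ε}: haulage cost 308 + fixed 23 = 331.
Compare {P-α, P-β, P-γ, P-δ, P-ε}: haulage cost 290 + fixed 56 = 346.
Compare {P-α, P-β, P-δ, P-ε}: haulage cost 308 + fixed 39 = 347.
All other subsets cost ≥ 331. Minimum total cost: 330.

330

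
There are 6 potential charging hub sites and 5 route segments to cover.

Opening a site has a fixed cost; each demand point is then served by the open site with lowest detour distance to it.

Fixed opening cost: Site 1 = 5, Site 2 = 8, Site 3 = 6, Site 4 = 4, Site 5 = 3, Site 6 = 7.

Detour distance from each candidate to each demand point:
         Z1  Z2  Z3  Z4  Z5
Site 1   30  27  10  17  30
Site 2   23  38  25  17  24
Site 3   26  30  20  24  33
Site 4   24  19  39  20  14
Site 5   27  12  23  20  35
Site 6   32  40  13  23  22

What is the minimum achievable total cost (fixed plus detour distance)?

Open {Site 1, Site 4, Site 5}: assign each demand point to its cheapest open site.
  Z1→Site 4 24, Z2→Site 5 12, Z3→Site 1 10, Z4→Site 1 17, Z5→Site 4 14
  detour distance 77, fixed 12 → total 89.
Compare {Site 1, Site 4}: detour distance 84 + fixed 9 = 93.
Compare {Site 1, Site 3, Site 4, Site 5}: detour distance 77 + fixed 18 = 95.
Compare {Site 1, Site 2, Site 4, Site 5}: detour distance 76 + fixed 20 = 96.
All other subsets cost ≥ 93. Minimum total cost: 89.

89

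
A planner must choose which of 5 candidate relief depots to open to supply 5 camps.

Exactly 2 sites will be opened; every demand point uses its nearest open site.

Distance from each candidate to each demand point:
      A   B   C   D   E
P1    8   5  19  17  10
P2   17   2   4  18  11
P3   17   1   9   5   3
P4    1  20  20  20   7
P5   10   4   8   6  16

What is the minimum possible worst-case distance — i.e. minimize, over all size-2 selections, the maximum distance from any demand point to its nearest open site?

8

Open {P4, P5}.
  Farthest demand point is C at distance 8 (to P5); all others are ≤ 8.
With {P1, P3} the worst case is 9.
With {P3, P4} the worst case is 9.
No size-2 selection achieves below 8.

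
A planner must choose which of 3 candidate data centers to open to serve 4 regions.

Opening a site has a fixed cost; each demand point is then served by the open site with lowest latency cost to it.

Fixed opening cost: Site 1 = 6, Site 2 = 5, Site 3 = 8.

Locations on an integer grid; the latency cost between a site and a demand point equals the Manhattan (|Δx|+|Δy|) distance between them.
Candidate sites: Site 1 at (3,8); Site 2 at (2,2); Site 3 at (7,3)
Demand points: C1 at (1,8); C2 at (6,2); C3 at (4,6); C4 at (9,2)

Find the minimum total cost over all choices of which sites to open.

Open {Site 1, Site 3}: assign each demand point to its cheapest open site.
  C1→Site 1 2, C2→Site 3 2, C3→Site 1 3, C4→Site 3 3
  latency cost 10, fixed 14 → total 24.
Compare {Site 1, Site 2}: latency cost 16 + fixed 11 = 27.
Compare {Site 2}: latency cost 24 + fixed 5 = 29.
Compare {Site 1, Site 2, Site 3}: latency cost 10 + fixed 19 = 29.
All other subsets cost ≥ 27. Minimum total cost: 24.

24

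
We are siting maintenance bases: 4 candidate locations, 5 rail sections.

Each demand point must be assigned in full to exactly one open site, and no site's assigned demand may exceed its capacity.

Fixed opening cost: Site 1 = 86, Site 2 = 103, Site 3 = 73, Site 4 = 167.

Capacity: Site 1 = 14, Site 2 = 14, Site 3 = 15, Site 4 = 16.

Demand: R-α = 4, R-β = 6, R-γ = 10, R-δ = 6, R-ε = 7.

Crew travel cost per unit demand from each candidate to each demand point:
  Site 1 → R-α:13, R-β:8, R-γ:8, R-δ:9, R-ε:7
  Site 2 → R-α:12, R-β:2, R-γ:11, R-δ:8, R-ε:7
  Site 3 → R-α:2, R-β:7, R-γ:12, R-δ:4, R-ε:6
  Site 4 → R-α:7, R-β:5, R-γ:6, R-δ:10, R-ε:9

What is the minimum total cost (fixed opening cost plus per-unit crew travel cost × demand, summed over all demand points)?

435

Open {Site 1, Site 2, Site 3}; cheapest assignment that respects the capacities:
  Site 1 (cap 14, load 10): R-γ — cost 10×8 = 80
  Site 2 (cap 14, load 13): R-β, R-ε — cost 6×2 + 7×7 = 61
  Site 3 (cap 15, load 10): R-α, R-δ — cost 4×2 + 6×4 = 32
  Shipping 173, fixed 262 → total 435.
  Any other capacity-feasible assignment to {Site 1, Site 2, Site 3} ships for at least 173.
Compare {Site 2, Site 3, Site 4}: its best feasible assignment gives total 496.
Compare {Site 1, Site 3, Site 4}: its best feasible assignment gives total 497.
Every other set of open sites that can feasibly serve all demand totals ≥ 496 even under its best assignment. Minimum: 435.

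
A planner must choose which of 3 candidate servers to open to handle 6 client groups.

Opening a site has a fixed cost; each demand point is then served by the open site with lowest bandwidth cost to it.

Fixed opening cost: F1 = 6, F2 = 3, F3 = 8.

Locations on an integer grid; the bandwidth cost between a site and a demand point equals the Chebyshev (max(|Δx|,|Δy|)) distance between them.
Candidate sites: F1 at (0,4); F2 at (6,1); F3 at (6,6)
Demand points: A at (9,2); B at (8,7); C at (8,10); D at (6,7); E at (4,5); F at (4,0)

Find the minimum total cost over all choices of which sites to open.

Open {F2, F3}: assign each demand point to its cheapest open site.
  A→F2 3, B→F3 2, C→F3 4, D→F3 1, E→F3 2, F→F2 2
  bandwidth cost 14, fixed 11 → total 25.
Compare {F3}: bandwidth cost 19 + fixed 8 = 27.
Compare {F1, F3}: bandwidth cost 17 + fixed 14 = 31.
Compare {F1, F2, F3}: bandwidth cost 14 + fixed 17 = 31.
All other subsets cost ≥ 27. Minimum total cost: 25.

25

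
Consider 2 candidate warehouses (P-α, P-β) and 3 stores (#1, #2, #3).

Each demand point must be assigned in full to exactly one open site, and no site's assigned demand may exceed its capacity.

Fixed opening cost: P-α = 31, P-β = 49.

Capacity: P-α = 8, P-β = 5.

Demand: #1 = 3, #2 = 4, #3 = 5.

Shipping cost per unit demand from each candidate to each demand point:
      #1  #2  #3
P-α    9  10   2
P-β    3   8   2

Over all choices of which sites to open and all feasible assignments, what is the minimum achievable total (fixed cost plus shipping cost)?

Open {P-α, P-β}; cheapest assignment that respects the capacities:
  P-α (cap 8, load 8): #1, #3 — cost 3×9 + 5×2 = 37
  P-β (cap 5, load 4): #2 — cost 4×8 = 32
  Shipping 69, fixed 80 → total 149.
  Any other capacity-feasible assignment to {P-α, P-β} ships for at least 69.
Total demand is 12 and no other set of sites has combined capacity ≥ 12, so {P-α, P-β} is the only feasible choice of open sites. Minimum: 149.

149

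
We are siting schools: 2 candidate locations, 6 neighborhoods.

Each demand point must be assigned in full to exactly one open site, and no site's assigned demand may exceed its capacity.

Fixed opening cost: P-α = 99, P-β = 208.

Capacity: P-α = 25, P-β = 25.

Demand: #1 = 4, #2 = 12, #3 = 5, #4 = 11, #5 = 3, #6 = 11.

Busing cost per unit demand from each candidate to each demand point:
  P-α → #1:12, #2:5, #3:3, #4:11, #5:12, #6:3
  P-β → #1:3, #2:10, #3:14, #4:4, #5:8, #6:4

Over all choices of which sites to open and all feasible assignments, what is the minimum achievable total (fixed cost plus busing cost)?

542

Open {P-α, P-β}; cheapest assignment that respects the capacities:
  P-α (cap 25, load 21): #1, #2, #3 — cost 4×12 + 12×5 + 5×3 = 123
  P-β (cap 25, load 25): #4, #5, #6 — cost 11×4 + 3×8 + 11×4 = 112
  Shipping 235, fixed 307 → total 542.
  Any other capacity-feasible assignment to {P-α, P-β} ships for at least 235.
Total demand is 46 and no other set of sites has combined capacity ≥ 46, so {P-α, P-β} is the only feasible choice of open sites. Minimum: 542.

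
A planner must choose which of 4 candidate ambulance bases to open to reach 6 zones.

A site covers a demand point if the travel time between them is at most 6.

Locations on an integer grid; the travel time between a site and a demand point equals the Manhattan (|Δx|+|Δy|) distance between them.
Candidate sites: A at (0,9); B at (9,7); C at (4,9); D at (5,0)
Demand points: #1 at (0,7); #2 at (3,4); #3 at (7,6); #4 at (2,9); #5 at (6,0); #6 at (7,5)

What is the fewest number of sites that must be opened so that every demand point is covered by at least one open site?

3

Coverage sets (demand points within 6 of each site):
  A: {#1, #4}
  B: {#3, #6}
  C: {#1, #2, #3, #4}
  D: {#2, #5}
No 2 sites suffice: every size-2 union leaves at least one demand point uncovered.
But {A, B, D} covers everything, so the minimum is 3.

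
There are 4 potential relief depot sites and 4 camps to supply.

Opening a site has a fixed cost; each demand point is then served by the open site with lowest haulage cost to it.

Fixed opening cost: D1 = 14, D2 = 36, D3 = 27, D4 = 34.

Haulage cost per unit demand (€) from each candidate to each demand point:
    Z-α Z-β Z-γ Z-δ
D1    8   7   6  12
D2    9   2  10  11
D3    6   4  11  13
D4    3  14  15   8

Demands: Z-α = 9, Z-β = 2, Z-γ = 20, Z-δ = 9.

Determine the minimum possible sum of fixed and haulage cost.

Open {D1, D4}: assign each demand point to its cheapest open site.
  Z-α→D4 9×3=27, Z-β→D1 2×7=14, Z-γ→D1 20×6=120, Z-δ→D4 9×8=72
  haulage cost 233, fixed 48 → total 281.
Compare {D1, D3, D4}: haulage cost 227 + fixed 75 = 302.
Compare {D1, D2, D4}: haulage cost 223 + fixed 84 = 307.
Compare {D1}: haulage cost 314 + fixed 14 = 328.
All other subsets cost ≥ 302. Minimum total cost: 281.

281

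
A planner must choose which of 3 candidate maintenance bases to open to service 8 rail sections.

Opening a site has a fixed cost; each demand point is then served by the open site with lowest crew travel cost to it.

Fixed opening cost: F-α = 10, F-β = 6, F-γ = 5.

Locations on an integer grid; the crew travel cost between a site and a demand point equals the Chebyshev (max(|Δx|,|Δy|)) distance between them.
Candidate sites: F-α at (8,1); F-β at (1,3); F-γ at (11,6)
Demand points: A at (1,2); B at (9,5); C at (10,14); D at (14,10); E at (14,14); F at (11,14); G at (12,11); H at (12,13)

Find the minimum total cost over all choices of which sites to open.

Open {F-β, F-γ}: assign each demand point to its cheapest open site.
  A→F-β 1, B→F-γ 2, C→F-γ 8, D→F-γ 4, E→F-γ 8, F→F-γ 8, G→F-γ 5, H→F-γ 7
  crew travel cost 43, fixed 11 → total 54.
Compare {F-γ}: crew travel cost 52 + fixed 5 = 57.
Compare {F-α, F-γ}: crew travel cost 49 + fixed 15 = 64.
Compare {F-α, F-β, F-γ}: crew travel cost 43 + fixed 21 = 64.
All other subsets cost ≥ 57. Minimum total cost: 54.

54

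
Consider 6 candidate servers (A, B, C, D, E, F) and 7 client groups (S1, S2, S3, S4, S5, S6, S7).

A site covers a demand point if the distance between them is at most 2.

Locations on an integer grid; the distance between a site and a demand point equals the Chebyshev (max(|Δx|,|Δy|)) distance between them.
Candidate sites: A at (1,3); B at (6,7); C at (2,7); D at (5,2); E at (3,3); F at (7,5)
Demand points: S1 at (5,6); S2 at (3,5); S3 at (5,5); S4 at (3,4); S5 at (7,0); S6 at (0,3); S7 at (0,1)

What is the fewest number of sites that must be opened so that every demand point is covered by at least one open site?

Coverage sets (demand points within 2 of each site):
  A: {S2, S4, S6, S7}
  B: {S1, S3}
  C: {S2}
  D: {S4, S5}
  E: {S2, S3, S4}
  F: {S1, S3}
No 2 sites suffice: every size-2 union leaves at least one demand point uncovered.
But {A, B, D} covers everything, so the minimum is 3.

3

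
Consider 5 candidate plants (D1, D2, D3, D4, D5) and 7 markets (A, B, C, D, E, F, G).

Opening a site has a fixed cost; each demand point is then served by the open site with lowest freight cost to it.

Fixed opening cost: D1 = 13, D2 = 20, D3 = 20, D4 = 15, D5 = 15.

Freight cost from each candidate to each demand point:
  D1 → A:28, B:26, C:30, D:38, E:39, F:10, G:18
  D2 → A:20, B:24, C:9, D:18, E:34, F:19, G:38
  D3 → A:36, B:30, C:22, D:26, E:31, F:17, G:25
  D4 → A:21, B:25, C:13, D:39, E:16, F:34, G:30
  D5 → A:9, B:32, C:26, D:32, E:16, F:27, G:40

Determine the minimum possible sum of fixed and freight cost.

Open {D1, D2, D5}: assign each demand point to its cheapest open site.
  A→D5 9, B→D2 24, C→D2 9, D→D2 18, E→D5 16, F→D1 10, G→D1 18
  freight cost 104, fixed 48 → total 152.
Compare {D1, D2, D4}: freight cost 115 + fixed 48 = 163.
Compare {D1, D5}: freight cost 137 + fixed 28 = 165.
Compare {D1, D2}: freight cost 133 + fixed 33 = 166.
All other subsets cost ≥ 163. Minimum total cost: 152.

152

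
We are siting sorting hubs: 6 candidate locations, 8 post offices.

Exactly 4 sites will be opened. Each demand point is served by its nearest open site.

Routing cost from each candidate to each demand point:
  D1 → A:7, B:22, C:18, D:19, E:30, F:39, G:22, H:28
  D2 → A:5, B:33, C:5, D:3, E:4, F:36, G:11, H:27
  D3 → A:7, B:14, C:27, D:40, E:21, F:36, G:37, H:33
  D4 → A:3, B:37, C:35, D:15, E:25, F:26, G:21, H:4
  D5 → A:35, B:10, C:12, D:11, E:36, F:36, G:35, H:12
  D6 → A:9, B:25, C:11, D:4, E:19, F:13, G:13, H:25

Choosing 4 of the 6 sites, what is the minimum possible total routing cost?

Open {D2, D4, D5, D6}.
  A→D4 3, B→D5 10, C→D2 5, D→D2 3, E→D2 4, F→D6 13, G→D2 11, H→D4 4  ⇒ total 53.
Compare {D2, D3, D4, D6}: total 57.
Compare {D1, D2, D5, D6}: total 63.
No size-4 selection does better; minimum is 53.

53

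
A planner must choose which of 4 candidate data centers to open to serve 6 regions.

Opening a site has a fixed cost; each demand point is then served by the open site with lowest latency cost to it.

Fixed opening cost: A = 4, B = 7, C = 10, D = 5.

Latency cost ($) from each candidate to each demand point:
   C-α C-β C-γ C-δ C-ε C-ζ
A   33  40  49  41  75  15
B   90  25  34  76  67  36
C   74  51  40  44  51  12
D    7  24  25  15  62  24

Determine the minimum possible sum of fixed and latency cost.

149

Open {C, D}: assign each demand point to its cheapest open site.
  C-α→D 7, C-β→D 24, C-γ→D 25, C-δ→D 15, C-ε→C 51, C-ζ→C 12
  latency cost 134, fixed 15 → total 149.
Compare {A, C, D}: latency cost 134 + fixed 19 = 153.
Compare {B, C, D}: latency cost 134 + fixed 22 = 156.
Compare {A, D}: latency cost 148 + fixed 9 = 157.
All other subsets cost ≥ 153. Minimum total cost: 149.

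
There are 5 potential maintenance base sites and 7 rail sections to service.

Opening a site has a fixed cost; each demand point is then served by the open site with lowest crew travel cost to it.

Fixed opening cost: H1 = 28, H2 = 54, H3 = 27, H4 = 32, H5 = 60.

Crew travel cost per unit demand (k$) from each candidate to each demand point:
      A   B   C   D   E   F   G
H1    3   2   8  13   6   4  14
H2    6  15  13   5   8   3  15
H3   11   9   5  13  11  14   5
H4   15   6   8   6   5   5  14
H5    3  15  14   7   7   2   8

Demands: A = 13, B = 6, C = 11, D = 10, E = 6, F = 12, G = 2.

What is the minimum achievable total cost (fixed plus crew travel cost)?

341

Open {H1, H3, H4}: assign each demand point to its cheapest open site.
  A→H1 13×3=39, B→H1 6×2=12, C→H3 11×5=55, D→H4 10×6=60, E→H4 6×5=30, F→H1 12×4=48, G→H3 2×5=10
  crew travel cost 254, fixed 87 → total 341.
Compare {H1, H2, H3}: crew travel cost 238 + fixed 109 = 347.
Compare {H1, H3, H5}: crew travel cost 246 + fixed 115 = 361.
Compare {H1, H4}: crew travel cost 305 + fixed 60 = 365.
All other subsets cost ≥ 347. Minimum total cost: 341.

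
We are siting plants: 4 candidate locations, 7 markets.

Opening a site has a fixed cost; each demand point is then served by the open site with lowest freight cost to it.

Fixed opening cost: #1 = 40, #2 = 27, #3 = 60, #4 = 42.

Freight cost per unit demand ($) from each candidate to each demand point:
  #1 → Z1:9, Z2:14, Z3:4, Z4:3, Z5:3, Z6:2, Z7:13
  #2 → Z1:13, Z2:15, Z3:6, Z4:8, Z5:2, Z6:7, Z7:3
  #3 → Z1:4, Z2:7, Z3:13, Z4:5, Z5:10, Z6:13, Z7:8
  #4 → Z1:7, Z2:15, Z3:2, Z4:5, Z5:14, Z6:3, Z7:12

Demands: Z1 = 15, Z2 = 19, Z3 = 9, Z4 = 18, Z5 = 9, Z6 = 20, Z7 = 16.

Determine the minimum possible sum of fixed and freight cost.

Open {#1, #2, #3}: assign each demand point to its cheapest open site.
  Z1→#3 15×4=60, Z2→#3 19×7=133, Z3→#1 9×4=36, Z4→#1 18×3=54, Z5→#2 9×2=18, Z6→#1 20×2=40, Z7→#2 16×3=48
  freight cost 389, fixed 127 → total 516.
Compare {#1, #2, #3, #4}: freight cost 371 + fixed 169 = 540.
Compare {#2, #3, #4}: freight cost 427 + fixed 129 = 556.
Compare {#1, #3}: freight cost 478 + fixed 100 = 578.
All other subsets cost ≥ 540. Minimum total cost: 516.

516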